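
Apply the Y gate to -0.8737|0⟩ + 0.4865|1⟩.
-0.4865i|0⟩ - 0.8737i|1⟩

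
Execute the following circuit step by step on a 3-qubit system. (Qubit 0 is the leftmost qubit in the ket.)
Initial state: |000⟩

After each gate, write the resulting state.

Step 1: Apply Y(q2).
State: i|001⟩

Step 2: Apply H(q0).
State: (1/√2)i|001⟩ + (1/√2)i|101⟩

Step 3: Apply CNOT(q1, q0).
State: (1/√2)i|001⟩ + (1/√2)i|101⟩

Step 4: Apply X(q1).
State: (1/√2)i|011⟩ + (1/√2)i|111⟩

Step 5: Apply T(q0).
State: (1/√2)i|011⟩ + (-1/2 + (1/2)i)|111⟩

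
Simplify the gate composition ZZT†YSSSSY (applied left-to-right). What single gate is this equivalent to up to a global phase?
T†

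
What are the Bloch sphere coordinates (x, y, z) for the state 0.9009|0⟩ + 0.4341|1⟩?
(0.7822, 0, 0.6232)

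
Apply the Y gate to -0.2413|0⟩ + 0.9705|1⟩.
-0.9705i|0⟩ - 0.2413i|1⟩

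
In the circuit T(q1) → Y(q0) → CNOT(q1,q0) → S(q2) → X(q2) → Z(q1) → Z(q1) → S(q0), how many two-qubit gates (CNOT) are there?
1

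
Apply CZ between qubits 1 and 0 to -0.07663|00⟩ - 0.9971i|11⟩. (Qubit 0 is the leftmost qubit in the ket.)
-0.07663|00⟩ + 0.9971i|11⟩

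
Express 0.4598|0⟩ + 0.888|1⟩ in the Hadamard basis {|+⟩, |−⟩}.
0.953|+⟩ - 0.3028|−⟩

With |ψ⟩ = α|0⟩ + β|1⟩, the Hadamard-basis coefficients are ⟨+|ψ⟩ = (α + β)/√2 and ⟨−|ψ⟩ = (α − β)/√2.
Here α = 0.4598, β = 0.888: (α + β)/√2 = 0.953, (α − β)/√2 = -0.3028.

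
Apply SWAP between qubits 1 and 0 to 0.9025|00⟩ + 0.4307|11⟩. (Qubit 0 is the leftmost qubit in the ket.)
0.9025|00⟩ + 0.4307|11⟩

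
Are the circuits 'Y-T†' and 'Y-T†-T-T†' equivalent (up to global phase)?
Yes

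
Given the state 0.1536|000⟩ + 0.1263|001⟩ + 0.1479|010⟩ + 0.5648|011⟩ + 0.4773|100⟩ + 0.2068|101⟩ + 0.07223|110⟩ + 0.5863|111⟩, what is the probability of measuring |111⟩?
0.3437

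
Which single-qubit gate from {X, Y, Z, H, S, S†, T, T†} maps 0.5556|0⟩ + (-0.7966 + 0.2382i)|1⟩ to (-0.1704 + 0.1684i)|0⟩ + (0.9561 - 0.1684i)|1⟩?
H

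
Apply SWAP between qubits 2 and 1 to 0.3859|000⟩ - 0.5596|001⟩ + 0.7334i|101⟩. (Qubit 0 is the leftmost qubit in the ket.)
0.3859|000⟩ - 0.5596|010⟩ + 0.7334i|110⟩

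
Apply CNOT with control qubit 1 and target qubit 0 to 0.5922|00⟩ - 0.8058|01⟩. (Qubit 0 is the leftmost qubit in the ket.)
0.5922|00⟩ - 0.8058|11⟩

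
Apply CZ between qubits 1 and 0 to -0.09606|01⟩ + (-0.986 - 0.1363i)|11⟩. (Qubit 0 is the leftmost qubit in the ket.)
-0.09606|01⟩ + (0.986 + 0.1363i)|11⟩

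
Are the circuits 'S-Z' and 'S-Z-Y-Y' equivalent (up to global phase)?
Yes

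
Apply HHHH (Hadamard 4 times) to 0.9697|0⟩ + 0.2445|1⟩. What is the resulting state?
0.9697|0⟩ + 0.2445|1⟩

H² = I, so an even number of Hadamards cancels: H^4 = I and the state is unchanged.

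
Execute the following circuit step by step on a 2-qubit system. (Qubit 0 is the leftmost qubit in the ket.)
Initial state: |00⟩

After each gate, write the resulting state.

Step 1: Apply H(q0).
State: 1/√2|00⟩ + 1/√2|10⟩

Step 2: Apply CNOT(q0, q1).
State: 1/√2|00⟩ + 1/√2|11⟩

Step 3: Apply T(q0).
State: 1/√2|00⟩ + (1/2 + (1/2)i)|11⟩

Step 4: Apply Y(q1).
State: (1/√2)i|01⟩ + (1/2 - (1/2)i)|10⟩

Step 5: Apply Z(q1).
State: -(1/√2)i|01⟩ + (1/2 - (1/2)i)|10⟩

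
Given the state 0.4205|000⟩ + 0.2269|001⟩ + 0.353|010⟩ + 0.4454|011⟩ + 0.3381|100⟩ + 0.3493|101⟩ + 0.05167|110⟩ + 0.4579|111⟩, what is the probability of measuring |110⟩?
0.00267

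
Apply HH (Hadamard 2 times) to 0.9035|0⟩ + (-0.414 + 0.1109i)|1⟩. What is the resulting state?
0.9035|0⟩ + (-0.414 + 0.1109i)|1⟩

H² = I, so an even number of Hadamards cancels: H^2 = I and the state is unchanged.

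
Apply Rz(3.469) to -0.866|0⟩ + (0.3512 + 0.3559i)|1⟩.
(0.1411 + 0.8544i)|0⟩ + (-0.4084 + 0.2885i)|1⟩

Rz(3.469) = [[e^(−iθ/2), 0], [0, e^(iθ/2)]] with e^(±iθ/2) = cos(θ/2) ± i·sin(θ/2); θ = 3.469, cos(θ/2) ≈ -0.162973, sin(θ/2) ≈ 0.98663.
With a = amp(|0⟩) = -0.866 and b = amp(|1⟩) = (0.3512 + 0.3559i):
new amp(|0⟩) = (-0.162973 - 0.98663i)·a = (0.1411 + 0.8544i)
new amp(|1⟩) = (-0.162973 + 0.98663i)·b = (-0.4084 + 0.2885i)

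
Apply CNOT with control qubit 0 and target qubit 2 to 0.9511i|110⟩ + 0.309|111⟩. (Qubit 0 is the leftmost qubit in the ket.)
0.309|110⟩ + 0.9511i|111⟩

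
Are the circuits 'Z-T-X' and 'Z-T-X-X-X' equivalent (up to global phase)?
Yes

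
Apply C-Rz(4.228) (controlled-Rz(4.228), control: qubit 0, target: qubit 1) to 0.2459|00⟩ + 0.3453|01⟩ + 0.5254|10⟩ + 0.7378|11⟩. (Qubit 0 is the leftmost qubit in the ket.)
0.2459|00⟩ + 0.3453|01⟩ + (-0.2716 - 0.4498i)|10⟩ + (-0.3814 + 0.6316i)|11⟩

C-Rz(4.228) leaves the control-|0⟩ kets |00⟩, |01⟩ unchanged and applies Rz(4.228) to qubit 1 on the control-|1⟩ pair (|10⟩, |11⟩).
Rz(4.228) = [[e^(−iθ/2), 0], [0, e^(iθ/2)]] with e^(±iθ/2) = cos(θ/2) ± i·sin(θ/2); θ = 4.228, cos(θ/2) ≈ -0.516881, sin(θ/2) ≈ 0.856057.
With a = amp(|10⟩) = 0.5254 and b = amp(|11⟩) = 0.7378:
new amp(|10⟩) = (-0.516881 - 0.856057i)·a = (-0.2716 - 0.4498i)
new amp(|11⟩) = (-0.516881 + 0.856057i)·b = (-0.3814 + 0.6316i)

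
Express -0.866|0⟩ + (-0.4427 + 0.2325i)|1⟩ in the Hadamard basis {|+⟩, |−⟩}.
(-0.9254 + 0.1644i)|+⟩ + (-0.2993 - 0.1644i)|−⟩

With |ψ⟩ = α|0⟩ + β|1⟩, the Hadamard-basis coefficients are ⟨+|ψ⟩ = (α + β)/√2 and ⟨−|ψ⟩ = (α − β)/√2.
Here α = -0.866, β = (-0.4427 + 0.2325i): (α + β)/√2 = (-0.9254 + 0.1644i), (α − β)/√2 = (-0.2993 - 0.1644i).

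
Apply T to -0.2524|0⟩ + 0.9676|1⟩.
-0.2524|0⟩ + (0.6842 + 0.6842i)|1⟩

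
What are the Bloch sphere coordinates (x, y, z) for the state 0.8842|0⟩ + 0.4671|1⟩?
(0.826, 0, 0.5636)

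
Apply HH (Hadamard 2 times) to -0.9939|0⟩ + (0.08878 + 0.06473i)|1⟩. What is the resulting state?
-0.9939|0⟩ + (0.08878 + 0.06473i)|1⟩

H² = I, so an even number of Hadamards cancels: H^2 = I and the state is unchanged.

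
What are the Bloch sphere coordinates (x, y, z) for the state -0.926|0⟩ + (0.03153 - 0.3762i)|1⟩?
(-0.05839, 0.6967, 0.715)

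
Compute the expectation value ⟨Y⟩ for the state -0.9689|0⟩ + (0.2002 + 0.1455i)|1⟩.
-0.2819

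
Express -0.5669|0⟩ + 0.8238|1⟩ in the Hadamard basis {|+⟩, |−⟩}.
0.1817|+⟩ - 0.9834|−⟩

With |ψ⟩ = α|0⟩ + β|1⟩, the Hadamard-basis coefficients are ⟨+|ψ⟩ = (α + β)/√2 and ⟨−|ψ⟩ = (α − β)/√2.
Here α = -0.5669, β = 0.8238: (α + β)/√2 = 0.1817, (α − β)/√2 = -0.9834.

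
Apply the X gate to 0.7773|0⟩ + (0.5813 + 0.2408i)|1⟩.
(0.5813 + 0.2408i)|0⟩ + 0.7773|1⟩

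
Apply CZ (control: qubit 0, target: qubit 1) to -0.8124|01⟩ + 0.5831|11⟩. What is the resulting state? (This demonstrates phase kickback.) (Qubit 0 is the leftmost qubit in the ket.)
-0.8124|01⟩ - 0.5831|11⟩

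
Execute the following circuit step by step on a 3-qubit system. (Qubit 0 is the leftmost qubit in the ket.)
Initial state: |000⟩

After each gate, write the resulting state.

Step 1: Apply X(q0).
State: |100⟩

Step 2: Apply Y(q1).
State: i|110⟩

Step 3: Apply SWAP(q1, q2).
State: i|101⟩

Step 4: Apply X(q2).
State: i|100⟩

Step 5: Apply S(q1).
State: i|100⟩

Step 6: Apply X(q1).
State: i|110⟩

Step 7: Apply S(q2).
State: i|110⟩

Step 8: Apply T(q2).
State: i|110⟩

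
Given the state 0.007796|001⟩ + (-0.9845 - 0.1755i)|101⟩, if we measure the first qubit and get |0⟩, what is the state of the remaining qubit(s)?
|01⟩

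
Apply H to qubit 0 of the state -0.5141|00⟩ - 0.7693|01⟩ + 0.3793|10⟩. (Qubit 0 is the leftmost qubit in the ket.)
-0.09532|00⟩ - 0.544|01⟩ - 0.6317|10⟩ - 0.544|11⟩

H on qubit 0 mixes each pair of kets that differ only in qubit 0: amplitudes (a, b) of (|…0…⟩, |…1…⟩) become ((a + b)/√2, (a − b)/√2). Kets absent from the input have amplitude 0.
(|00⟩, |10⟩): (a, b) = (-0.5141, 0.3793) → (-0.09532, -0.6317)
(|01⟩, |11⟩): (a, b) = (-0.7693, 0) → (-0.544, -0.544)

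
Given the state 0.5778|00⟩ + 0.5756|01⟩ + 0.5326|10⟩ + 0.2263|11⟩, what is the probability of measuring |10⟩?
0.2837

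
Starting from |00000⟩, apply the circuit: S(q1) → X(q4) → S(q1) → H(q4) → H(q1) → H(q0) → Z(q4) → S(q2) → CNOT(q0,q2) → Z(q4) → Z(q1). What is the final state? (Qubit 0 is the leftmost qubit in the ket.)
1/√8|00000⟩ - 1/√8|00001⟩ - 1/√8|01000⟩ + 1/√8|01001⟩ + 1/√8|10100⟩ - 1/√8|10101⟩ - 1/√8|11100⟩ + 1/√8|11101⟩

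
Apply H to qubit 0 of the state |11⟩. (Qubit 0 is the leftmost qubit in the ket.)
1/√2|01⟩ - 1/√2|11⟩

H on qubit 0 mixes each pair of kets that differ only in qubit 0: amplitudes (a, b) of (|…0…⟩, |…1…⟩) become ((a + b)/√2, (a − b)/√2). Kets absent from the input have amplitude 0.
(|01⟩, |11⟩): (a, b) = (0, 1) → (1/√2, -1/√2)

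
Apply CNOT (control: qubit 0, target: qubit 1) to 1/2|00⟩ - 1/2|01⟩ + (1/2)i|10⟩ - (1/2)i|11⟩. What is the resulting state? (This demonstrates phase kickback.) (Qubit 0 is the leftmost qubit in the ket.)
1/2|00⟩ - 1/2|01⟩ - (1/2)i|10⟩ + (1/2)i|11⟩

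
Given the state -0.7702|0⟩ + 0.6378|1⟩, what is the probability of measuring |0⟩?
0.5932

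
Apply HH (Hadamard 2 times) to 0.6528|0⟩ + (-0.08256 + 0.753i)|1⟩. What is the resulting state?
0.6528|0⟩ + (-0.08256 + 0.753i)|1⟩

H² = I, so an even number of Hadamards cancels: H^2 = I and the state is unchanged.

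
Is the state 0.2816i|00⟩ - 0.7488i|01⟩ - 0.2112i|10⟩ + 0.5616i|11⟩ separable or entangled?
Separable

Writing the state as a|00⟩ + b|01⟩ + c|10⟩ + d|11⟩, it is a product state iff ad − bc = 0.
Here (a, b, c, d) = (0.2816i, -0.7488i, -0.2112i, 0.5616i): ad − bc = (0.2816i)(0.5616i) − (-0.7488i)(-0.2112i) = 0, so the state is separable.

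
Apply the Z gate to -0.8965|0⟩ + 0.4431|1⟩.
-0.8965|0⟩ - 0.4431|1⟩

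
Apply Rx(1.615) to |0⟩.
0.6913|0⟩ - 0.7226i|1⟩

Rx(1.615) = [[cos(θ/2), −i·sin(θ/2)], [−i·sin(θ/2), cos(θ/2)]]; θ = 1.615, cos(θ/2) ≈ 0.691307, sin(θ/2) ≈ 0.722561.
With a = amp(|0⟩) = 1 and b = amp(|1⟩) = 0:
new amp(|0⟩) = (0.691307)·a + (-0.722561i)·b = 0.6913
new amp(|1⟩) = (-0.722561i)·a + (0.691307)·b = -0.7226i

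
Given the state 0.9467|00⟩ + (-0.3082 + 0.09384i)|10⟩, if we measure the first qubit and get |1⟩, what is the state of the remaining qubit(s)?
(-0.9566 + 0.2913i)|0⟩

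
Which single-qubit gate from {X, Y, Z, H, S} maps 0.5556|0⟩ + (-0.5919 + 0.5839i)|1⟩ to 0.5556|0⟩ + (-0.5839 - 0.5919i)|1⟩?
S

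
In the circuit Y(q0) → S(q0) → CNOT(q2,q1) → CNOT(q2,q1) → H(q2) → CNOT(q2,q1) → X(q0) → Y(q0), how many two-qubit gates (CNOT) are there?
3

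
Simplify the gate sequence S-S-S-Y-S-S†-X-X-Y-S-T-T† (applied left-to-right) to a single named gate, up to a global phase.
I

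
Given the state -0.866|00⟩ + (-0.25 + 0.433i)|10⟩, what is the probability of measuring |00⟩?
0.75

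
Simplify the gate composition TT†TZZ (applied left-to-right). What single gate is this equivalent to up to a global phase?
T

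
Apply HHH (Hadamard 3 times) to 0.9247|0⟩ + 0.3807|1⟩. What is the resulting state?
0.9231|0⟩ + 0.3847|1⟩

H² = I, so H^3 = H: a single Hadamard. With (a, b) = (0.9247, 0.3807), H gives ((a + b)/√2, (a − b)/√2) = (0.9231, 0.3847).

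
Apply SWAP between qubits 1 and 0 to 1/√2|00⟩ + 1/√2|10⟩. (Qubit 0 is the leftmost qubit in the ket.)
1/√2|00⟩ + 1/√2|01⟩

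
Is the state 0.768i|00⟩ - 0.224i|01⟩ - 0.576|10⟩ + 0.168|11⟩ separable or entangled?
Separable

Writing the state as a|00⟩ + b|01⟩ + c|10⟩ + d|11⟩, it is a product state iff ad − bc = 0.
Here (a, b, c, d) = (0.768i, -0.224i, -0.576, 0.168): ad − bc = (0.768i)(0.168) − (-0.224i)(-0.576) = 0, so the state is separable.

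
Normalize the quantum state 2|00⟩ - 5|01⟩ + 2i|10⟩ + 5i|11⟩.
0.2626|00⟩ - 0.6565|01⟩ + 0.2626i|10⟩ + 0.6565i|11⟩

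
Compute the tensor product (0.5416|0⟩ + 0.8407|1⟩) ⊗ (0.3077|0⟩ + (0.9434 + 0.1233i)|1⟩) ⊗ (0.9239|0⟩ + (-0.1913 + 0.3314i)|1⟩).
0.154|000⟩ + (-0.03188 + 0.05523i)|001⟩ + (0.4721 + 0.0617i)|010⟩ + (-0.1199 + 0.1566i)|011⟩ + 0.239|100⟩ + (-0.04949 + 0.08573i)|101⟩ + (0.7328 + 0.09577i)|110⟩ + (-0.1861 + 0.243i)|111⟩

amp(|b₁b₂…⟩) = product of the factor amplitudes for bits b₁, b₂, …; only kets whose every factor amplitude is nonzero survive.
|000⟩: (0.5416)(0.3077)(0.9239) = 0.154
|001⟩: (0.5416)(0.3077)(-0.1913 + 0.3314i) = (-0.03188 + 0.05523i)
|010⟩: (0.5416)(0.9434 + 0.1233i)(0.9239) = (0.4721 + 0.0617i)
|011⟩: (0.5416)(0.9434 + 0.1233i)(-0.1913 + 0.3314i) = (-0.1199 + 0.1566i)
|100⟩: (0.8407)(0.3077)(0.9239) = 0.239
|101⟩: (0.8407)(0.3077)(-0.1913 + 0.3314i) = (-0.04949 + 0.08573i)
|110⟩: (0.8407)(0.9434 + 0.1233i)(0.9239) = (0.7328 + 0.09577i)
|111⟩: (0.8407)(0.9434 + 0.1233i)(-0.1913 + 0.3314i) = (-0.1861 + 0.243i)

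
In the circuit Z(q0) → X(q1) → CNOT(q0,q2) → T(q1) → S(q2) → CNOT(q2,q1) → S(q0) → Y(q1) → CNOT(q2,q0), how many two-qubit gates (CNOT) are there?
3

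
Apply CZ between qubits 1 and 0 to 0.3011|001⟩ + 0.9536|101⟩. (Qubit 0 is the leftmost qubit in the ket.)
0.3011|001⟩ + 0.9536|101⟩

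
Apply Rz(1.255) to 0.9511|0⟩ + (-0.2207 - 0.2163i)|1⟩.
(0.7699 - 0.5584i)|0⟩ + (-0.05166 - 0.3047i)|1⟩

Rz(1.255) = [[e^(−iθ/2), 0], [0, e^(iθ/2)]] with e^(±iθ/2) = cos(θ/2) ± i·sin(θ/2); θ = 1.255, cos(θ/2) ≈ 0.809498, sin(θ/2) ≈ 0.587123.
With a = amp(|0⟩) = 0.9511 and b = amp(|1⟩) = (-0.2207 - 0.2163i):
new amp(|0⟩) = (0.809498 - 0.587123i)·a = (0.7699 - 0.5584i)
new amp(|1⟩) = (0.809498 + 0.587123i)·b = (-0.05166 - 0.3047i)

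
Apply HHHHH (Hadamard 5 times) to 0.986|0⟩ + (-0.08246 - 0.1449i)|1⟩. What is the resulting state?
(0.6389 - 0.1025i)|0⟩ + (0.7555 + 0.1025i)|1⟩

H² = I, so H^5 = H: a single Hadamard. With (a, b) = (0.986, (-0.08246 - 0.1449i)), H gives ((a + b)/√2, (a − b)/√2) = ((0.6389 - 0.1025i), (0.7555 + 0.1025i)).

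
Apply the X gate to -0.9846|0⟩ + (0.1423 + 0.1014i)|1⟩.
(0.1423 + 0.1014i)|0⟩ - 0.9846|1⟩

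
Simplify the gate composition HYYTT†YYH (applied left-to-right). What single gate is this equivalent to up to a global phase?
I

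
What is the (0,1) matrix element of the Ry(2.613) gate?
-0.9653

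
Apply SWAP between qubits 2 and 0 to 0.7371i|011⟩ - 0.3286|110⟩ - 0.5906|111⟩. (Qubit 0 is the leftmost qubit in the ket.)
-0.3286|011⟩ + 0.7371i|110⟩ - 0.5906|111⟩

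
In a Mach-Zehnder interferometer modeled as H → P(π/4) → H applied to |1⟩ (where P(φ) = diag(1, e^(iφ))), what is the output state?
(0.1464 - (1/√8)i)|0⟩ + (0.8536 + (1/√8)i)|1⟩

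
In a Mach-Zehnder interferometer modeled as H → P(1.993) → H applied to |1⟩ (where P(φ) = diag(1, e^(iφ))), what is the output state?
(0.7049 - 0.4561i)|0⟩ + (0.2951 + 0.4561i)|1⟩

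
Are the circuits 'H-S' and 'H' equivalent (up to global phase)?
No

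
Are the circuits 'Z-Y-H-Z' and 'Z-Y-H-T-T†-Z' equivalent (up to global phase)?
Yes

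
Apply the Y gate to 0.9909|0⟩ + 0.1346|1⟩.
-0.1346i|0⟩ + 0.9909i|1⟩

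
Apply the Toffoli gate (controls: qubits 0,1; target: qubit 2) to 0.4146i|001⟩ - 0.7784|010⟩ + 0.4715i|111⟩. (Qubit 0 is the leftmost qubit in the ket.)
0.4146i|001⟩ - 0.7784|010⟩ + 0.4715i|110⟩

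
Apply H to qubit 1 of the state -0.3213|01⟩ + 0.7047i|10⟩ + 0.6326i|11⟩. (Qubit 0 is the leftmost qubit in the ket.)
-0.2272|00⟩ + 0.2272|01⟩ + 0.9456i|10⟩ + 0.05098i|11⟩

H on qubit 1 mixes each pair of kets that differ only in qubit 1: amplitudes (a, b) of (|…0…⟩, |…1…⟩) become ((a + b)/√2, (a − b)/√2). Kets absent from the input have amplitude 0.
(|00⟩, |01⟩): (a, b) = (0, -0.3213) → (-0.2272, 0.2272)
(|10⟩, |11⟩): (a, b) = (0.7047i, 0.6326i) → (0.9456i, 0.05098i)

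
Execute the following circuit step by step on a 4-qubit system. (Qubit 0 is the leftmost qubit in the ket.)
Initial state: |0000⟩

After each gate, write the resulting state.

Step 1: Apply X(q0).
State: |1000⟩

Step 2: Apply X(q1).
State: |1100⟩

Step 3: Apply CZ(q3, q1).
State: |1100⟩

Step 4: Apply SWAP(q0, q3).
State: |0101⟩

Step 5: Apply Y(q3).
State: -i|0100⟩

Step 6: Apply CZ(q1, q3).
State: -i|0100⟩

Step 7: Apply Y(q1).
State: -|0000⟩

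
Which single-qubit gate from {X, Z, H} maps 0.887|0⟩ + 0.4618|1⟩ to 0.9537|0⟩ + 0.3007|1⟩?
H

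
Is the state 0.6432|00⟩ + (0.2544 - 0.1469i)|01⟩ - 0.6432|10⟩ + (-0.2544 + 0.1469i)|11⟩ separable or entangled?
Separable

Writing the state as a|00⟩ + b|01⟩ + c|10⟩ + d|11⟩, it is a product state iff ad − bc = 0.
Here (a, b, c, d) = (0.6432, (0.2544 - 0.1469i), -0.6432, (-0.2544 + 0.1469i)): ad − bc = (0.6432)(-0.2544 + 0.1469i) − (0.2544 - 0.1469i)(-0.6432) = 0, so the state is separable.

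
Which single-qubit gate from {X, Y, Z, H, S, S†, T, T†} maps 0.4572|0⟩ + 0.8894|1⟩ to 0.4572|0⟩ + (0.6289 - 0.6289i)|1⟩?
T†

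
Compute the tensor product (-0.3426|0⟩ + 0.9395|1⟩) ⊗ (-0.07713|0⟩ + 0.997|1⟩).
0.02642|00⟩ - 0.3416|01⟩ - 0.07246|10⟩ + 0.9367|11⟩

amp(|b₁b₂…⟩) = product of the factor amplitudes for bits b₁, b₂, …; only kets whose every factor amplitude is nonzero survive.
|00⟩: (-0.3426)(-0.07713) = 0.02642
|01⟩: (-0.3426)(0.997) = -0.3416
|10⟩: (0.9395)(-0.07713) = -0.07246
|11⟩: (0.9395)(0.997) = 0.9367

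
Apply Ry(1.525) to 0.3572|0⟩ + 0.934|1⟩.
-0.3868|0⟩ + 0.9221|1⟩

Ry(1.525) = [[cos(θ/2), −sin(θ/2)], [sin(θ/2), cos(θ/2)]]; θ = 1.525, cos(θ/2) ≈ 0.723111, sin(θ/2) ≈ 0.690731.
With a = amp(|0⟩) = 0.3572 and b = amp(|1⟩) = 0.934:
new amp(|0⟩) = (0.723111)·a + (-0.690731)·b = -0.3868
new amp(|1⟩) = (0.690731)·a + (0.723111)·b = 0.9221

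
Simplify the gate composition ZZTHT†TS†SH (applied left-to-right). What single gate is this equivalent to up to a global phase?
T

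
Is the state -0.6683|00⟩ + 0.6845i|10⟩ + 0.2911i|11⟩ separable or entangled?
Entangled

Writing the state as a|00⟩ + b|01⟩ + c|10⟩ + d|11⟩, it is a product state iff ad − bc = 0.
Here (a, b, c, d) = (-0.6683, 0, 0.6845i, 0.2911i): ad − bc = (-0.6683)(0.2911i) − (0)(0.6845i) = -0.1945i ≠ 0, so the state is entangled.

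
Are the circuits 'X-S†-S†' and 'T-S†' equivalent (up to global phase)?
No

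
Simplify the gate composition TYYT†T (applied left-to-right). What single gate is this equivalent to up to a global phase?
T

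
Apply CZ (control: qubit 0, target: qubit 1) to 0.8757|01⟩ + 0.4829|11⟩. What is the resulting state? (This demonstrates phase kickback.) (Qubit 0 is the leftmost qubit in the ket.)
0.8757|01⟩ - 0.4829|11⟩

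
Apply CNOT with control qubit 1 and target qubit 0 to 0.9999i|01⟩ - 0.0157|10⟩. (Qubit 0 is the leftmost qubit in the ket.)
-0.0157|10⟩ + 0.9999i|11⟩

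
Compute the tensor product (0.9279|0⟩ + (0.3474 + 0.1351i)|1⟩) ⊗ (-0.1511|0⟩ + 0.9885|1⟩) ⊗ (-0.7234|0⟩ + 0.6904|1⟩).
0.1014|000⟩ - 0.0968|001⟩ - 0.6635|010⟩ + 0.6333|011⟩ + (0.03797 + 0.01477i)|100⟩ + (-0.03624 - 0.01409i)|101⟩ + (-0.2484 - 0.09661i)|110⟩ + (0.2371 + 0.0922i)|111⟩

amp(|b₁b₂…⟩) = product of the factor amplitudes for bits b₁, b₂, …; only kets whose every factor amplitude is nonzero survive.
|000⟩: (0.9279)(-0.1511)(-0.7234) = 0.1014
|001⟩: (0.9279)(-0.1511)(0.6904) = -0.0968
|010⟩: (0.9279)(0.9885)(-0.7234) = -0.6635
|011⟩: (0.9279)(0.9885)(0.6904) = 0.6333
|100⟩: (0.3474 + 0.1351i)(-0.1511)(-0.7234) = (0.03797 + 0.01477i)
|101⟩: (0.3474 + 0.1351i)(-0.1511)(0.6904) = (-0.03624 - 0.01409i)
|110⟩: (0.3474 + 0.1351i)(0.9885)(-0.7234) = (-0.2484 - 0.09661i)
|111⟩: (0.3474 + 0.1351i)(0.9885)(0.6904) = (0.2371 + 0.0922i)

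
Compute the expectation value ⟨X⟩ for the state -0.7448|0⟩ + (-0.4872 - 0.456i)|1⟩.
0.7257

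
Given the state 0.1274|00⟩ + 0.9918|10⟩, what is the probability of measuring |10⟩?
0.9837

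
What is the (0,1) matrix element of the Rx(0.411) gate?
-0.2041i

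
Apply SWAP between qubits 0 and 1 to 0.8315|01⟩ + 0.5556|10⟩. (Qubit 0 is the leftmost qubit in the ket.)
0.5556|01⟩ + 0.8315|10⟩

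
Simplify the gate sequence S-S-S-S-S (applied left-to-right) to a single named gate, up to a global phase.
S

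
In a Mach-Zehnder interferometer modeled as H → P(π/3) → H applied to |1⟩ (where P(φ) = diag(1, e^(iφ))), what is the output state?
(0.25 - 0.433i)|0⟩ + (0.75 + 0.433i)|1⟩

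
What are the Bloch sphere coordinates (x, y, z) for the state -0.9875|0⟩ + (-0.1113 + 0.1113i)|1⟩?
(0.2198, -0.2198, 0.9504)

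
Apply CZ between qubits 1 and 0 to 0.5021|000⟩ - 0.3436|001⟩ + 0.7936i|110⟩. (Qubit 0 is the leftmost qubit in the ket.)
0.5021|000⟩ - 0.3436|001⟩ - 0.7936i|110⟩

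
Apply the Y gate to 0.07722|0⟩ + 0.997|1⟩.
-0.997i|0⟩ + 0.07722i|1⟩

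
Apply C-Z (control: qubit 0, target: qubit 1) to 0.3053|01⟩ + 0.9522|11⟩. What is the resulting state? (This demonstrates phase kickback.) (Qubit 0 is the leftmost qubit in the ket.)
0.3053|01⟩ - 0.9522|11⟩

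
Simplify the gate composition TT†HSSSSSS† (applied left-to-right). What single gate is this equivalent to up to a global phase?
H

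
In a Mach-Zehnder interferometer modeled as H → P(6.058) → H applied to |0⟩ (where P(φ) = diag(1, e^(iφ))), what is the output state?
(0.9874 - 0.1116i)|0⟩ + (0.01262 + 0.1116i)|1⟩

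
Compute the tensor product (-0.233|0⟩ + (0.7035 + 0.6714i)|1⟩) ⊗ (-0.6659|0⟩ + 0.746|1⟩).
0.1552|00⟩ - 0.1738|01⟩ + (-0.4685 - 0.4471i)|10⟩ + (0.5248 + 0.5009i)|11⟩

amp(|b₁b₂…⟩) = product of the factor amplitudes for bits b₁, b₂, …; only kets whose every factor amplitude is nonzero survive.
|00⟩: (-0.233)(-0.6659) = 0.1552
|01⟩: (-0.233)(0.746) = -0.1738
|10⟩: (0.7035 + 0.6714i)(-0.6659) = (-0.4685 - 0.4471i)
|11⟩: (0.7035 + 0.6714i)(0.746) = (0.5248 + 0.5009i)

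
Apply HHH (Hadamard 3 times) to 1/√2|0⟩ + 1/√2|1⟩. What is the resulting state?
|0⟩

H² = I, so H^3 = H: a single Hadamard. With (a, b) = (1/√2, 1/√2), H gives ((a + b)/√2, (a − b)/√2) = (1, 0).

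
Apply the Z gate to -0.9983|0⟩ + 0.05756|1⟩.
-0.9983|0⟩ - 0.05756|1⟩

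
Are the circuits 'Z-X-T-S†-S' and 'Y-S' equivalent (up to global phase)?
No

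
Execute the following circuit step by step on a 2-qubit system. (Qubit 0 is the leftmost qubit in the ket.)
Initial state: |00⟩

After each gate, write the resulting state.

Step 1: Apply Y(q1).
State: i|01⟩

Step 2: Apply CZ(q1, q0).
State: i|01⟩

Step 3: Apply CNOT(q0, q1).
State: i|01⟩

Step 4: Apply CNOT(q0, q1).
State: i|01⟩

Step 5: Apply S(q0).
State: i|01⟩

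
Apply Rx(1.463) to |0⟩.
0.7442|0⟩ - 0.668i|1⟩

Rx(1.463) = [[cos(θ/2), −i·sin(θ/2)], [−i·sin(θ/2), cos(θ/2)]]; θ = 1.463, cos(θ/2) ≈ 0.744173, sin(θ/2) ≈ 0.667987.
With a = amp(|0⟩) = 1 and b = amp(|1⟩) = 0:
new amp(|0⟩) = (0.744173)·a + (-0.667987i)·b = 0.7442
new amp(|1⟩) = (-0.667987i)·a + (0.744173)·b = -0.668i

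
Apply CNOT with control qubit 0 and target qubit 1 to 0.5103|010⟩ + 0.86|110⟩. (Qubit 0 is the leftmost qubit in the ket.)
0.5103|010⟩ + 0.86|100⟩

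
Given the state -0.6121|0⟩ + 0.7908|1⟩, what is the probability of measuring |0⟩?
0.3747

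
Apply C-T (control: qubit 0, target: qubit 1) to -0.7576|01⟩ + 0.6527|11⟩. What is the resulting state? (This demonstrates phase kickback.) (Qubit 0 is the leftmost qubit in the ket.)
-0.7576|01⟩ + (0.4615 + 0.4615i)|11⟩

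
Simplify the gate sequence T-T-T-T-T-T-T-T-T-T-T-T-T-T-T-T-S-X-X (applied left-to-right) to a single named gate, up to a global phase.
S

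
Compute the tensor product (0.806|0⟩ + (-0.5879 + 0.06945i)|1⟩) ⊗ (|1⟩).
0.806|01⟩ + (-0.5879 + 0.06945i)|11⟩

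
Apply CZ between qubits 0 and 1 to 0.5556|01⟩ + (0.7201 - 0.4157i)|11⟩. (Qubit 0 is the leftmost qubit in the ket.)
0.5556|01⟩ + (-0.7201 + 0.4157i)|11⟩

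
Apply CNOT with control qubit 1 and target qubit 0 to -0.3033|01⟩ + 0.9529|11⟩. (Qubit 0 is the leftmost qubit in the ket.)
0.9529|01⟩ - 0.3033|11⟩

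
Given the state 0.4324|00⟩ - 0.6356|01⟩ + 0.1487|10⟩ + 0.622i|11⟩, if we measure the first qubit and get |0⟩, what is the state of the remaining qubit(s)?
0.5625|0⟩ - 0.8268|1⟩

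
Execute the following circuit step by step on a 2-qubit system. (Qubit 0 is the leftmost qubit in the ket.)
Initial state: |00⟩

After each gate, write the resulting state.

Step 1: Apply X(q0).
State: |10⟩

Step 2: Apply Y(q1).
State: i|11⟩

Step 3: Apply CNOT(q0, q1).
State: i|10⟩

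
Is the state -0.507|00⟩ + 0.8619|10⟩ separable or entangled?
Separable

Writing the state as a|00⟩ + b|01⟩ + c|10⟩ + d|11⟩, it is a product state iff ad − bc = 0.
Here (a, b, c, d) = (-0.507, 0, 0.8619, 0): ad − bc = (-0.507)(0) − (0)(0.8619) = 0, so the state is separable.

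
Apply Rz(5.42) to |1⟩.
(-0.9083 + 0.4183i)|1⟩

Rz(5.42) = [[e^(−iθ/2), 0], [0, e^(iθ/2)]] with e^(±iθ/2) = cos(θ/2) ± i·sin(θ/2); θ = 5.42, cos(θ/2) ≈ -0.908301, sin(θ/2) ≈ 0.418318.
With a = amp(|0⟩) = 0 and b = amp(|1⟩) = 1:
new amp(|0⟩) = (-0.908301 - 0.418318i)·a = 0
new amp(|1⟩) = (-0.908301 + 0.418318i)·b = (-0.9083 + 0.4183i)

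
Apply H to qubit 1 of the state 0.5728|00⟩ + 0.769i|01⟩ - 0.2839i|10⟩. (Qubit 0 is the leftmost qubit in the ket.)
(0.405 + 0.5438i)|00⟩ + (0.405 - 0.5438i)|01⟩ - 0.2007i|10⟩ - 0.2007i|11⟩

H on qubit 1 mixes each pair of kets that differ only in qubit 1: amplitudes (a, b) of (|…0…⟩, |…1…⟩) become ((a + b)/√2, (a − b)/√2). Kets absent from the input have amplitude 0.
(|00⟩, |01⟩): (a, b) = (0.5728, 0.769i) → ((0.405 + 0.5438i), (0.405 - 0.5438i))
(|10⟩, |11⟩): (a, b) = (-0.2839i, 0) → (-0.2007i, -0.2007i)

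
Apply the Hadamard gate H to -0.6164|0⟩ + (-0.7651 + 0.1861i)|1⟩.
(-0.9769 + 0.1316i)|0⟩ + (0.1051 - 0.1316i)|1⟩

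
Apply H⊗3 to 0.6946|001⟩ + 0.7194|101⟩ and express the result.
0.4999|000⟩ - 0.4999|001⟩ + 0.4999|010⟩ - 0.4999|011⟩ - 0.008768|100⟩ + 0.008768|101⟩ - 0.008768|110⟩ + 0.008768|111⟩

H⊗3 gives amp(|y⟩) = (1/2√2) Σ_x (−1)^(x·y) amp(|x⟩), where x·y is the number of positions in which both x and y have a 1.
|000⟩: (0.6946 + 0.7194)/(2√2) = 0.4999
|001⟩: (-0.6946 - 0.7194)/(2√2) = -0.4999
|010⟩: (0.6946 + 0.7194)/(2√2) = 0.4999
|011⟩: (-0.6946 - 0.7194)/(2√2) = -0.4999
|100⟩: (0.6946 - 0.7194)/(2√2) = -0.008768
|101⟩: (-0.6946 + 0.7194)/(2√2) = 0.008768
|110⟩: (0.6946 - 0.7194)/(2√2) = -0.008768
|111⟩: (-0.6946 + 0.7194)/(2√2) = 0.008768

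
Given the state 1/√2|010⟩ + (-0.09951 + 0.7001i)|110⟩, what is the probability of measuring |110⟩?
0.5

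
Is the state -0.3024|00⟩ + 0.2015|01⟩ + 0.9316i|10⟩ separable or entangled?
Entangled

Writing the state as a|00⟩ + b|01⟩ + c|10⟩ + d|11⟩, it is a product state iff ad − bc = 0.
Here (a, b, c, d) = (-0.3024, 0.2015, 0.9316i, 0): ad − bc = (-0.3024)(0) − (0.2015)(0.9316i) = -0.1877i ≠ 0, so the state is entangled.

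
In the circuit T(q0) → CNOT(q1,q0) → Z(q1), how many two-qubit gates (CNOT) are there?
1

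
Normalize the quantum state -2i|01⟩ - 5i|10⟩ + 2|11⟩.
-0.3482i|01⟩ - 0.8704i|10⟩ + 0.3482|11⟩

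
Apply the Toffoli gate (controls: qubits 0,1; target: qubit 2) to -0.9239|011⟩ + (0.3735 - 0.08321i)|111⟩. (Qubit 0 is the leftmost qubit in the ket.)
-0.9239|011⟩ + (0.3735 - 0.08321i)|110⟩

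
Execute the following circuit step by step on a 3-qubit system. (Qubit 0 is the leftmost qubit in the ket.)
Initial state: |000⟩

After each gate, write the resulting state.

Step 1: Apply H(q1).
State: 1/√2|000⟩ + 1/√2|010⟩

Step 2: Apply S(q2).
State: 1/√2|000⟩ + 1/√2|010⟩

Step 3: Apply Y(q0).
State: (1/√2)i|100⟩ + (1/√2)i|110⟩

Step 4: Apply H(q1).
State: i|100⟩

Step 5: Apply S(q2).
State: i|100⟩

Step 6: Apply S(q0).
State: -|100⟩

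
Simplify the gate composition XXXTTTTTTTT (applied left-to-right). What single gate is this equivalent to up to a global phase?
X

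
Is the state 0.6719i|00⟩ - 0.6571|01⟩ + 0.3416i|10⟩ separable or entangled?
Entangled

Writing the state as a|00⟩ + b|01⟩ + c|10⟩ + d|11⟩, it is a product state iff ad − bc = 0.
Here (a, b, c, d) = (0.6719i, -0.6571, 0.3416i, 0): ad − bc = (0.6719i)(0) − (-0.6571)(0.3416i) = 0.2245i ≠ 0, so the state is entangled.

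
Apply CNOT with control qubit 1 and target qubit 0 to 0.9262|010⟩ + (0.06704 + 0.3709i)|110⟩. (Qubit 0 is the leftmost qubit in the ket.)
(0.06704 + 0.3709i)|010⟩ + 0.9262|110⟩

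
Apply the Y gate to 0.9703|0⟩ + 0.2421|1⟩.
-0.2421i|0⟩ + 0.9703i|1⟩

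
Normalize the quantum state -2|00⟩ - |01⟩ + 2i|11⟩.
-0.6667|00⟩ - 0.3333|01⟩ + 0.6667i|11⟩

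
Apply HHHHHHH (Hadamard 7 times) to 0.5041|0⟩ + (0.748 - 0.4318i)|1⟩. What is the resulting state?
(0.8854 - 0.3053i)|0⟩ + (-0.1725 + 0.3053i)|1⟩

H² = I, so H^7 = H: a single Hadamard. With (a, b) = (0.5041, (0.748 - 0.4318i)), H gives ((a + b)/√2, (a − b)/√2) = ((0.8854 - 0.3053i), (-0.1725 + 0.3053i)).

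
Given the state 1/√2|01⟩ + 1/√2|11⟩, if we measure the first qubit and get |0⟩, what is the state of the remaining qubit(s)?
|1⟩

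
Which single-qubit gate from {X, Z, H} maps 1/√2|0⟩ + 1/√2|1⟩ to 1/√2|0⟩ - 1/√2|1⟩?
Z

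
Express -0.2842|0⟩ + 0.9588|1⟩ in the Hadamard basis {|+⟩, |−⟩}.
0.477|+⟩ - 0.8789|−⟩

With |ψ⟩ = α|0⟩ + β|1⟩, the Hadamard-basis coefficients are ⟨+|ψ⟩ = (α + β)/√2 and ⟨−|ψ⟩ = (α − β)/√2.
Here α = -0.2842, β = 0.9588: (α + β)/√2 = 0.477, (α − β)/√2 = -0.8789.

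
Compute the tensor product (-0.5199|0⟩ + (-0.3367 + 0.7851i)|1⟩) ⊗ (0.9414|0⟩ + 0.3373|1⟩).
-0.4894|00⟩ - 0.1754|01⟩ + (-0.317 + 0.7391i)|10⟩ + (-0.1136 + 0.2648i)|11⟩

amp(|b₁b₂…⟩) = product of the factor amplitudes for bits b₁, b₂, …; only kets whose every factor amplitude is nonzero survive.
|00⟩: (-0.5199)(0.9414) = -0.4894
|01⟩: (-0.5199)(0.3373) = -0.1754
|10⟩: (-0.3367 + 0.7851i)(0.9414) = (-0.317 + 0.7391i)
|11⟩: (-0.3367 + 0.7851i)(0.3373) = (-0.1136 + 0.2648i)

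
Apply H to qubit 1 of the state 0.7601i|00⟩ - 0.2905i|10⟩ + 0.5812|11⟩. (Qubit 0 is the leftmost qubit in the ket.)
0.5375i|00⟩ + 0.5375i|01⟩ + (0.411 - 0.2054i)|10⟩ + (-0.411 - 0.2054i)|11⟩

H on qubit 1 mixes each pair of kets that differ only in qubit 1: amplitudes (a, b) of (|…0…⟩, |…1…⟩) become ((a + b)/√2, (a − b)/√2). Kets absent from the input have amplitude 0.
(|00⟩, |01⟩): (a, b) = (0.7601i, 0) → (0.5375i, 0.5375i)
(|10⟩, |11⟩): (a, b) = (-0.2905i, 0.5812) → ((0.411 - 0.2054i), (-0.411 - 0.2054i))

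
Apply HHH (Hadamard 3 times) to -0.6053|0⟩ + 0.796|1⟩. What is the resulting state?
0.1348|0⟩ - 0.9909|1⟩

H² = I, so H^3 = H: a single Hadamard. With (a, b) = (-0.6053, 0.796), H gives ((a + b)/√2, (a − b)/√2) = (0.1348, -0.9909).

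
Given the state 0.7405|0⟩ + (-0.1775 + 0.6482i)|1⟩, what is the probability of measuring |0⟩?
0.5483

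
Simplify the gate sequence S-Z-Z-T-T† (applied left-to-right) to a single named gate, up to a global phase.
S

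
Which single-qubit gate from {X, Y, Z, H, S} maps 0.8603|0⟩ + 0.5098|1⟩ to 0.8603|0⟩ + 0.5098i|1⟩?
S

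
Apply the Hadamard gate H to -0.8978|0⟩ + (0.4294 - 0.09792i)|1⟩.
(-0.3312 - 0.06924i)|0⟩ + (-0.9385 + 0.06924i)|1⟩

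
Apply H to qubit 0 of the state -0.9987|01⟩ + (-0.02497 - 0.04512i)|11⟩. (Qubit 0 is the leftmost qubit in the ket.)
(-0.7238 - 0.0319i)|01⟩ + (-0.6885 + 0.0319i)|11⟩

H on qubit 0 mixes each pair of kets that differ only in qubit 0: amplitudes (a, b) of (|…0…⟩, |…1…⟩) become ((a + b)/√2, (a − b)/√2). Kets absent from the input have amplitude 0.
(|01⟩, |11⟩): (a, b) = (-0.9987, (-0.02497 - 0.04512i)) → ((-0.7238 - 0.0319i), (-0.6885 + 0.0319i))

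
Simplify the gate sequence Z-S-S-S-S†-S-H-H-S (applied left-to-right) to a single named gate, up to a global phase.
Z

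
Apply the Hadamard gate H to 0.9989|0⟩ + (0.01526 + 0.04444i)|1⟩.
(0.7171 + 0.03142i)|0⟩ + (0.6955 - 0.03142i)|1⟩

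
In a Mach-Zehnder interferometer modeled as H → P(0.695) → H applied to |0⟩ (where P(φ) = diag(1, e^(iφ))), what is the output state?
(0.884 + 0.3202i)|0⟩ + (0.116 - 0.3202i)|1⟩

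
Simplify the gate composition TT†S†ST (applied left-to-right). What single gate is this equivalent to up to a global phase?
T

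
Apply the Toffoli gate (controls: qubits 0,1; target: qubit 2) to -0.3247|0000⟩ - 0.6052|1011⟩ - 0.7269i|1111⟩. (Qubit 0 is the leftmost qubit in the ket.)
-0.3247|0000⟩ - 0.6052|1011⟩ - 0.7269i|1101⟩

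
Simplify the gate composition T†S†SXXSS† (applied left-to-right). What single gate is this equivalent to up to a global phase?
T†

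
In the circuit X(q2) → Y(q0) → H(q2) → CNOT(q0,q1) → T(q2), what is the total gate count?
5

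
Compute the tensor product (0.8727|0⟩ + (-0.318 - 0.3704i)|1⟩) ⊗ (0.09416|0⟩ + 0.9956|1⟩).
0.08217|00⟩ + 0.8689|01⟩ + (-0.02994 - 0.03488i)|10⟩ + (-0.3166 - 0.3688i)|11⟩

amp(|b₁b₂…⟩) = product of the factor amplitudes for bits b₁, b₂, …; only kets whose every factor amplitude is nonzero survive.
|00⟩: (0.8727)(0.09416) = 0.08217
|01⟩: (0.8727)(0.9956) = 0.8689
|10⟩: (-0.318 - 0.3704i)(0.09416) = (-0.02994 - 0.03488i)
|11⟩: (-0.318 - 0.3704i)(0.9956) = (-0.3166 - 0.3688i)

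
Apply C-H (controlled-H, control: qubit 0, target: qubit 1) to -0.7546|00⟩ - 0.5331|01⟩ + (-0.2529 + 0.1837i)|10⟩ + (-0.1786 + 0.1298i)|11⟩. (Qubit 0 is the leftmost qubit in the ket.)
-0.7546|00⟩ - 0.5331|01⟩ + (-0.3051 + 0.2217i)|10⟩ + (-0.05254 + 0.03811i)|11⟩

C-H leaves the control-|0⟩ kets |00⟩, |01⟩ unchanged and applies H to qubit 1 on the control-|1⟩ pair (|10⟩, |11⟩).
H = [[1/√2, 1/√2], [1/√2, -1/√2]].
With a = amp(|10⟩) = (-0.2529 + 0.1837i) and b = amp(|11⟩) = (-0.1786 + 0.1298i):
new amp(|10⟩) = (1/√2)·a + (1/√2)·b = (-0.3051 + 0.2217i)
new amp(|11⟩) = (1/√2)·a + (-1/√2)·b = (-0.05254 + 0.03811i)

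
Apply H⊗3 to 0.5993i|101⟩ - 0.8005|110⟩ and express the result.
(-0.283 + 0.2119i)|000⟩ + (-0.283 - 0.2119i)|001⟩ + (0.283 + 0.2119i)|010⟩ + (0.283 - 0.2119i)|011⟩ + (0.283 - 0.2119i)|100⟩ + (0.283 + 0.2119i)|101⟩ + (-0.283 - 0.2119i)|110⟩ + (-0.283 + 0.2119i)|111⟩

H⊗3 gives amp(|y⟩) = (1/2√2) Σ_x (−1)^(x·y) amp(|x⟩), where x·y is the number of positions in which both x and y have a 1.
|000⟩: (0.5993i - 0.8005)/(2√2) = (-0.283 + 0.2119i)
|001⟩: (-0.5993i - 0.8005)/(2√2) = (-0.283 - 0.2119i)
|010⟩: (0.5993i + 0.8005)/(2√2) = (0.283 + 0.2119i)
|011⟩: (-0.5993i + 0.8005)/(2√2) = (0.283 - 0.2119i)
|100⟩: (-0.5993i + 0.8005)/(2√2) = (0.283 - 0.2119i)
|101⟩: (0.5993i + 0.8005)/(2√2) = (0.283 + 0.2119i)
|110⟩: (-0.5993i - 0.8005)/(2√2) = (-0.283 - 0.2119i)
|111⟩: (0.5993i - 0.8005)/(2√2) = (-0.283 + 0.2119i)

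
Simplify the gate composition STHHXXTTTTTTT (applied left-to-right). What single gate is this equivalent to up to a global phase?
S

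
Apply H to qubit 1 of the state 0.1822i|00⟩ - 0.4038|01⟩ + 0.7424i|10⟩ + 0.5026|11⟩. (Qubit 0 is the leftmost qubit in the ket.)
(-0.2855 + 0.1288i)|00⟩ + (0.2855 + 0.1288i)|01⟩ + (0.3554 + 0.525i)|10⟩ + (-0.3554 + 0.525i)|11⟩

H on qubit 1 mixes each pair of kets that differ only in qubit 1: amplitudes (a, b) of (|…0…⟩, |…1…⟩) become ((a + b)/√2, (a − b)/√2). Kets absent from the input have amplitude 0.
(|00⟩, |01⟩): (a, b) = (0.1822i, -0.4038) → ((-0.2855 + 0.1288i), (0.2855 + 0.1288i))
(|10⟩, |11⟩): (a, b) = (0.7424i, 0.5026) → ((0.3554 + 0.525i), (-0.3554 + 0.525i))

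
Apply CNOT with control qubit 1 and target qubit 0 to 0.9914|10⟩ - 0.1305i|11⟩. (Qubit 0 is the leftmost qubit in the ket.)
-0.1305i|01⟩ + 0.9914|10⟩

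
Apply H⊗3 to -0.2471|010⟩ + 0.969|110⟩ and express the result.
0.2552|000⟩ + 0.2552|001⟩ - 0.2552|010⟩ - 0.2552|011⟩ - 0.43|100⟩ - 0.43|101⟩ + 0.43|110⟩ + 0.43|111⟩

H⊗3 gives amp(|y⟩) = (1/2√2) Σ_x (−1)^(x·y) amp(|x⟩), where x·y is the number of positions in which both x and y have a 1.
|000⟩: (-0.2471 + 0.969)/(2√2) = 0.2552
|001⟩: (-0.2471 + 0.969)/(2√2) = 0.2552
|010⟩: (0.2471 - 0.969)/(2√2) = -0.2552
|011⟩: (0.2471 - 0.969)/(2√2) = -0.2552
|100⟩: (-0.2471 - 0.969)/(2√2) = -0.43
|101⟩: (-0.2471 - 0.969)/(2√2) = -0.43
|110⟩: (0.2471 + 0.969)/(2√2) = 0.43
|111⟩: (0.2471 + 0.969)/(2√2) = 0.43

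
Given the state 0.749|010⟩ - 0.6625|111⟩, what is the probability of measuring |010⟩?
0.561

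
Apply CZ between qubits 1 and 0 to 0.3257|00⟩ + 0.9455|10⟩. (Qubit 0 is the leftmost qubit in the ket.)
0.3257|00⟩ + 0.9455|10⟩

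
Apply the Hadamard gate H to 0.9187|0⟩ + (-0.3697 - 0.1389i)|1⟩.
(0.3882 - 0.09822i)|0⟩ + (0.911 + 0.09822i)|1⟩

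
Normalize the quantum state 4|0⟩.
|0⟩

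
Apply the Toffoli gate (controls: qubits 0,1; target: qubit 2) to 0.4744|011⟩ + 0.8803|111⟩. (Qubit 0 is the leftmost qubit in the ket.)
0.4744|011⟩ + 0.8803|110⟩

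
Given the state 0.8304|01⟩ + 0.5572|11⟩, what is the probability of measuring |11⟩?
0.3105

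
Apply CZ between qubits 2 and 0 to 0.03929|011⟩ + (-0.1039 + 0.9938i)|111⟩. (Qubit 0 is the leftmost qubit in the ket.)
0.03929|011⟩ + (0.1039 - 0.9938i)|111⟩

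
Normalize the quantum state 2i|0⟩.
i|0⟩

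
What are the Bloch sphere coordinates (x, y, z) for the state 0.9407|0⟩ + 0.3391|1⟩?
(0.638, 0, 0.7699)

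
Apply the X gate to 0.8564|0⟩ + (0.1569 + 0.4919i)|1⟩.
(0.1569 + 0.4919i)|0⟩ + 0.8564|1⟩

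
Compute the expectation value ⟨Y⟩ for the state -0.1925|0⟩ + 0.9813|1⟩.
0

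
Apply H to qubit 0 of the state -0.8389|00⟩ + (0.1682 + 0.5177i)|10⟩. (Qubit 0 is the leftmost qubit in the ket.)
(-0.4743 + 0.3661i)|00⟩ + (-0.7121 - 0.3661i)|10⟩

H on qubit 0 mixes each pair of kets that differ only in qubit 0: amplitudes (a, b) of (|…0…⟩, |…1…⟩) become ((a + b)/√2, (a − b)/√2). Kets absent from the input have amplitude 0.
(|00⟩, |10⟩): (a, b) = (-0.8389, (0.1682 + 0.5177i)) → ((-0.4743 + 0.3661i), (-0.7121 - 0.3661i))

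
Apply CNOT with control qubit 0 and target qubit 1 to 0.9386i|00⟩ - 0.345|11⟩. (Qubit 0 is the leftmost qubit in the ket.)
0.9386i|00⟩ - 0.345|10⟩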